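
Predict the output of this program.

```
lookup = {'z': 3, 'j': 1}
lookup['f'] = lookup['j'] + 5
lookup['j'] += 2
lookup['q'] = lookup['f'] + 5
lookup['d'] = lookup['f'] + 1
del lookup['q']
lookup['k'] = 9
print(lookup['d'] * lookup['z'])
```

lookup['f'] = lookup['j']+5 = 6 → {'z': 3, 'j': 1, 'f': 6}
lookup['j'] = 1+2 = 3 → {'z': 3, 'j': 3, 'f': 6}
lookup['q'] = lookup['f']+5 = 11 → {'z': 3, 'j': 3, 'f': 6, 'q': 11}
lookup['d'] = lookup['f']+1 = 7 → {'z': 3, 'j': 3, 'f': 6, 'q': 11, 'd': 7}
del 'q' → {'z': 3, 'j': 3, 'f': 6, 'd': 7}
lookup['k'] = 9 → {'z': 3, 'j': 3, 'f': 6, 'd': 7, 'k': 9}
lookup['d']*lookup['z'] = 7*3 = 21

21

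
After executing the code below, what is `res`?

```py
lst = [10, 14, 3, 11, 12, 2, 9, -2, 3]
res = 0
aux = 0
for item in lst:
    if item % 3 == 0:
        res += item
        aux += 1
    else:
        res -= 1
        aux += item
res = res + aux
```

item=10: not %3==0, res = 0-1 = -1; aux=10
item=14: not %3==0, res = (-1)-1 = -2; aux=24
item=3: %3==0, res = (-2)+3 = 1; aux=25
item=11: not %3==0, res = 1-1 = 0; aux=36
item=12: %3==0, res = 0+12 = 12; aux=37
item=2: not %3==0, res = 12-1 = 11; aux=39
item=9: %3==0, res = 11+9 = 20; aux=40
item=-2: not %3==0, res = 20-1 = 19; aux=38
item=3: %3==0, res = 19+3 = 22; aux=39
res+aux = 22+39 = 61

61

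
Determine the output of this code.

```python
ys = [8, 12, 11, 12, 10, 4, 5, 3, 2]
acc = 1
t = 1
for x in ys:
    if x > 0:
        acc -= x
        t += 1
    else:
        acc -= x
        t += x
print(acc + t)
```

x=8: >0, acc = 1-8 = -7; t=2
x=12: >0, acc = (-7)-12 = -19; t=3
x=11: >0, acc = (-19)-11 = -30; t=4
x=12: >0, acc = (-30)-12 = -42; t=5
x=10: >0, acc = (-42)-10 = -52; t=6
x=4: >0, acc = (-52)-4 = -56; t=7
x=5: >0, acc = (-56)-5 = -61; t=8
x=3: >0, acc = (-61)-3 = -64; t=9
x=2: >0, acc = (-64)-2 = -66; t=10
acc+t = (-66)+10 = -56

-56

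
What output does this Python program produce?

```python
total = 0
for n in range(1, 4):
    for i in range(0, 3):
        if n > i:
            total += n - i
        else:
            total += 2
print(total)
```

16

n=1,i=0: 1>0, total = 0+1 = 1
n=1,i=1: not 1>1, total = 1+2 = 3
n=1,i=2: not 1>2, total = 3+2 = 5
n=2,i=0: 2>0, total = 5+2 = 7
n=2,i=1: 2>1, total = 7+1 = 8
n=2,i=2: not 2>2, total = 8+2 = 10
n=3,i=0: 3>0, total = 10+3 = 13
n=3,i=1: 3>1, total = 13+2 = 15
n=3,i=2: 3>2, total = 15+1 = 16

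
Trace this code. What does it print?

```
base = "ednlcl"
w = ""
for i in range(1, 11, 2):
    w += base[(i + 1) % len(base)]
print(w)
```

i=1: add base[2]='n' → 'n'
i=3: add base[4]='c' → 'nc'
i=5: add base[0]='e' → 'nce'
i=7: add base[2]='n' → 'ncen'
i=9: add base[4]='c' → 'ncenc'

ncenc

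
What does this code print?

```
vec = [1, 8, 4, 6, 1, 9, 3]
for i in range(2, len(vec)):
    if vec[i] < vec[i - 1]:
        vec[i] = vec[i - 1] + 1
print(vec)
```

i=2: 4<8, vec[2] = 8+1 = 9 → [1, 8, 9, 6, 1, 9, 3]
i=3: 6<9, vec[3] = 9+1 = 10 → [1, 8, 9, 10, 1, 9, 3]
i=4: 1<10, vec[4] = 10+1 = 11 → [1, 8, 9, 10, 11, 9, 3]
i=5: 9<11, vec[5] = 11+1 = 12 → [1, 8, 9, 10, 11, 12, 3]
i=6: 3<12, vec[6] = 12+1 = 13 → [1, 8, 9, 10, 11, 12, 13]

[1, 8, 9, 10, 11, 12, 13]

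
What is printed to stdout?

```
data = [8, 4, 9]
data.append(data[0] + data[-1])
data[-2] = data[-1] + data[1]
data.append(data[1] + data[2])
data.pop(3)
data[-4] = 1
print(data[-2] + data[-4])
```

append data[0]+data[-1] = 8+9 = 17 → [8, 4, 9, 17]
data[-2] = data[-1]+data[1] = 17+4 = 21 → [8, 4, 21, 17]
append data[1]+data[2] = 4+21 = 25 → [8, 4, 21, 17, 25]
pop(3) removes 17 → [8, 4, 21, 25]
data[-4] = 1 → [1, 4, 21, 25]
data[-2]+data[-4] = 21+1 = 22

22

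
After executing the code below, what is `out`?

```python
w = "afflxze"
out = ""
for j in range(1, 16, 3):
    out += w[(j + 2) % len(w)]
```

'lefzf'

j=1: add w[3]='l' → 'l'
j=4: add w[6]='e' → 'le'
j=7: add w[2]='f' → 'lef'
j=10: add w[5]='z' → 'lefz'
j=13: add w[1]='f' → 'lefzf'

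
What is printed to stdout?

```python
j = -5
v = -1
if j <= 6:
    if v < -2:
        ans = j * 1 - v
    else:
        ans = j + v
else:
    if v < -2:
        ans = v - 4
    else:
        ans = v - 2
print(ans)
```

j=-5, v=-1
j <= 6 is True; v < -2 is False
→ ans = j + v = -6

-6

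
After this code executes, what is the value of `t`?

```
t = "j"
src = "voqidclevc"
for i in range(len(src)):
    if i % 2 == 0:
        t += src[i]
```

'jvqdlv'

i=0: add 'v' → 'jv'
i=1: skip
i=2: add 'q' → 'jvq'
i=3: skip
i=4: add 'd' → 'jvqd'
i=5: skip
i=6: add 'l' → 'jvqdl'
i=7: skip
i=8: add 'v' → 'jvqdlv'
i=9: skip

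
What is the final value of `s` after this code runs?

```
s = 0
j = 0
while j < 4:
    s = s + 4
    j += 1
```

16

j=0: s = 0+4 = 4
j=1: s = 4+4 = 8
j=2: s = 8+4 = 12
j=3: s = 12+4 = 16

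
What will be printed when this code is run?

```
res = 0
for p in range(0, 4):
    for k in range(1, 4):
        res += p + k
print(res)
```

42

p=0,k=1: res = 0+1 = 1
p=0,k=2: res = 1+2 = 3
p=0,k=3: res = 3+3 = 6
p=1,k=1: res = 6+2 = 8
p=1,k=2: res = 8+3 = 11
p=1,k=3: res = 11+4 = 15
p=2,k=1: res = 15+3 = 18
p=2,k=2: res = 18+4 = 22
p=2,k=3: res = 22+5 = 27
p=3,k=1: res = 27+4 = 31
p=3,k=2: res = 31+5 = 36
p=3,k=3: res = 36+6 = 42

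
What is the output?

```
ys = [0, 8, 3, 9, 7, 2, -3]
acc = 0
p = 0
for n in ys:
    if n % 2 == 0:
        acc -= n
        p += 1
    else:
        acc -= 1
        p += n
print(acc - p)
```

-33

n=0: even, acc = 0-0 = 0; p=1
n=8: even, acc = 0-8 = -8; p=2
n=3: not even, acc = (-8)-1 = -9; p=5
n=9: not even, acc = (-9)-1 = -10; p=14
n=7: not even, acc = (-10)-1 = -11; p=21
n=2: even, acc = (-11)-2 = -13; p=22
n=-3: not even, acc = (-13)-1 = -14; p=19
acc-p = (-14)-19 = -33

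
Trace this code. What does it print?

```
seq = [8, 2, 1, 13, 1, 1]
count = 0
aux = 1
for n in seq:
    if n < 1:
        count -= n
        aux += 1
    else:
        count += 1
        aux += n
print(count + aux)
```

n=8: not <1, count = 0+1 = 1; aux=9
n=2: not <1, count = 1+1 = 2; aux=11
n=1: not <1, count = 2+1 = 3; aux=12
n=13: not <1, count = 3+1 = 4; aux=25
n=1: not <1, count = 4+1 = 5; aux=26
n=1: not <1, count = 5+1 = 6; aux=27
count+aux = 6+27 = 33

33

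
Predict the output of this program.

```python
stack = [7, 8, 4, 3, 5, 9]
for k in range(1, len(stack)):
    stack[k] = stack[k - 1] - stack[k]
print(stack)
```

[7, -1, -5, -8, -13, -22]

k=1: stack[1] = 7-8 = -1 → [7, -1, 4, 3, 5, 9]
k=2: stack[2] = (-1)-4 = -5 → [7, -1, -5, 3, 5, 9]
k=3: stack[3] = (-5)-3 = -8 → [7, -1, -5, -8, 5, 9]
k=4: stack[4] = (-8)-5 = -13 → [7, -1, -5, -8, -13, 9]
k=5: stack[5] = (-13)-9 = -22 → [7, -1, -5, -8, -13, -22]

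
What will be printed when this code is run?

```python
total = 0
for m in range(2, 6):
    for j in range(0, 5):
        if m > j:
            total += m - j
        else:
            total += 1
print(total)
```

40

m=2,j=0: 2>0, total = 0+2 = 2
m=2,j=1: 2>1, total = 2+1 = 3
m=2,j=2: not 2>2, total = 3+1 = 4
m=2,j=3: not 2>3, total = 4+1 = 5
m=2,j=4: not 2>4, total = 5+1 = 6
m=3,j=0: 3>0, total = 6+3 = 9
m=3,j=1: 3>1, total = 9+2 = 11
m=3,j=2: 3>2, total = 11+1 = 12
m=3,j=3: not 3>3, total = 12+1 = 13
m=3,j=4: not 3>4, total = 13+1 = 14
m=4,j=0: 4>0, total = 14+4 = 18
m=4,j=1: 4>1, total = 18+3 = 21
m=4,j=2: 4>2, total = 21+2 = 23
m=4,j=3: 4>3, total = 23+1 = 24
m=4,j=4: not 4>4, total = 24+1 = 25
m=5,j=0: 5>0, total = 25+5 = 30
m=5,j=1: 5>1, total = 30+4 = 34
m=5,j=2: 5>2, total = 34+3 = 37
m=5,j=3: 5>3, total = 37+2 = 39
m=5,j=4: 5>4, total = 39+1 = 40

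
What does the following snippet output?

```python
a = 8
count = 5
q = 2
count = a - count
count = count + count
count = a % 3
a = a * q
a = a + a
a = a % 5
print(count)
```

count = 8-5 = 3
count = 3+3 = 6
count = 8%3 = 2
a = 8*2 = 16
a = 16+16 = 32
a = 32%5 = 2

2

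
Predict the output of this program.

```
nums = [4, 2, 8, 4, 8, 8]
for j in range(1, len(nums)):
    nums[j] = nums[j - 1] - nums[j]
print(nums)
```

j=1: nums[1] = 4-2 = 2 → [4, 2, 8, 4, 8, 8]
j=2: nums[2] = 2-8 = -6 → [4, 2, -6, 4, 8, 8]
j=3: nums[3] = (-6)-4 = -10 → [4, 2, -6, -10, 8, 8]
j=4: nums[4] = (-10)-8 = -18 → [4, 2, -6, -10, -18, 8]
j=5: nums[5] = (-18)-8 = -26 → [4, 2, -6, -10, -18, -26]

[4, 2, -6, -10, -18, -26]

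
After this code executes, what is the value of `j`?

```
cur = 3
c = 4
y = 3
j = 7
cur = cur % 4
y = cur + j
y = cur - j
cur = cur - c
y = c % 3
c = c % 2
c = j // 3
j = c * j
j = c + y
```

cur = 3%4 = 3
y = 3+7 = 10
y = 3-7 = -4
cur = 3-4 = -1
y = 4%3 = 1
c = 4%2 = 0
c = 7//3 = 2
j = 2*7 = 14
j = 2+1 = 3

3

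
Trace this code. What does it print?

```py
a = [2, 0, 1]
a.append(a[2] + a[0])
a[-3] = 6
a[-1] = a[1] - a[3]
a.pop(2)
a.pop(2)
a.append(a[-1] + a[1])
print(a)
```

[2, 6, 12]

append a[2]+a[0] = 1+2 = 3 → [2, 0, 1, 3]
a[-3] = 6 → [2, 6, 1, 3]
a[-1] = a[1]-a[3] = 6-3 = 3 → [2, 6, 1, 3]
pop(2) removes 1 → [2, 6, 3]
pop(2) removes 3 → [2, 6]
append a[-1]+a[1] = 6+6 = 12 → [2, 6, 12]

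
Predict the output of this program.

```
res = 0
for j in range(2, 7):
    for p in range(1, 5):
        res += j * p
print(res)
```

j=2,p=1: res = 0+2 = 2
j=2,p=2: res = 2+4 = 6
j=2,p=3: res = 6+6 = 12
j=2,p=4: res = 12+8 = 20
j=3,p=1: res = 20+3 = 23
j=3,p=2: res = 23+6 = 29
j=3,p=3: res = 29+9 = 38
j=3,p=4: res = 38+12 = 50
j=4,p=1: res = 50+4 = 54
j=4,p=2: res = 54+8 = 62
j=4,p=3: res = 62+12 = 74
j=4,p=4: res = 74+16 = 90
j=5,p=1: res = 90+5 = 95
j=5,p=2: res = 95+10 = 105
j=5,p=3: res = 105+15 = 120
j=5,p=4: res = 120+20 = 140
j=6,p=1: res = 140+6 = 146
j=6,p=2: res = 146+12 = 158
j=6,p=3: res = 158+18 = 176
j=6,p=4: res = 176+24 = 200

200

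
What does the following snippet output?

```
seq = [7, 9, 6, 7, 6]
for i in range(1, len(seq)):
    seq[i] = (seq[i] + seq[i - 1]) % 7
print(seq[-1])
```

i=1: seq[1] = (9+7)%7 = 2 → [7, 2, 6, 7, 6]
i=2: seq[2] = (6+2)%7 = 1 → [7, 2, 1, 7, 6]
i=3: seq[3] = (7+1)%7 = 1 → [7, 2, 1, 1, 6]
i=4: seq[4] = (6+1)%7 = 0 → [7, 2, 1, 1, 0]

0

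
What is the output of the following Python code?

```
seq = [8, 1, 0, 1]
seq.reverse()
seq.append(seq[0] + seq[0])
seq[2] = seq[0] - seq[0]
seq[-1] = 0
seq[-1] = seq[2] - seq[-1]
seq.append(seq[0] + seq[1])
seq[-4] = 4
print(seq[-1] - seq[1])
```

1

reverse → [1, 0, 1, 8]
append seq[0]+seq[0] = 1+1 = 2 → [1, 0, 1, 8, 2]
seq[2] = seq[0]-seq[0] = 1-1 = 0 → [1, 0, 0, 8, 2]
seq[-1] = 0 → [1, 0, 0, 8, 0]
seq[-1] = seq[2]-seq[-1] = 0-0 = 0 → [1, 0, 0, 8, 0]
append seq[0]+seq[1] = 1+0 = 1 → [1, 0, 0, 8, 0, 1]
seq[-4] = 4 → [1, 0, 4, 8, 0, 1]
seq[-1]-seq[1] = 1-0 = 1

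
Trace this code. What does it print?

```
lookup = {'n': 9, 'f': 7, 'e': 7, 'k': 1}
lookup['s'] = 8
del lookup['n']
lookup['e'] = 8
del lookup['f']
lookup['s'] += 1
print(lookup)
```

lookup['s'] = 8 → {'n': 9, 'f': 7, 'e': 7, 'k': 1, 's': 8}
del 'n' → {'f': 7, 'e': 7, 'k': 1, 's': 8}
lookup['e'] = 8 → {'f': 7, 'e': 8, 'k': 1, 's': 8}
del 'f' → {'e': 8, 'k': 1, 's': 8}
lookup['s'] = 8+1 = 9 → {'e': 8, 'k': 1, 's': 9}

{'e': 8, 'k': 1, 's': 9}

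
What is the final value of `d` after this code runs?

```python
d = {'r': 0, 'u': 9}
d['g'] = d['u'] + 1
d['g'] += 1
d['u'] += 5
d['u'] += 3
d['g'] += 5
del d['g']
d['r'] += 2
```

{'r': 2, 'u': 17}

d['g'] = d['u']+1 = 10 → {'r': 0, 'u': 9, 'g': 10}
d['g'] = 10+1 = 11 → {'r': 0, 'u': 9, 'g': 11}
d['u'] = 9+5 = 14 → {'r': 0, 'u': 14, 'g': 11}
d['u'] = 14+3 = 17 → {'r': 0, 'u': 17, 'g': 11}
d['g'] = 11+5 = 16 → {'r': 0, 'u': 17, 'g': 16}
del 'g' → {'r': 0, 'u': 17}
d['r'] = 0+2 = 2 → {'r': 2, 'u': 17}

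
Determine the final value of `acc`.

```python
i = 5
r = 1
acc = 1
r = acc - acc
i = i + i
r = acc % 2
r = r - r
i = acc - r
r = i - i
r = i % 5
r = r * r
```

r = 1-1 = 0
i = 5+5 = 10
r = 1%2 = 1
r = 1-1 = 0
i = 1-0 = 1
r = 1-1 = 0
r = 1%5 = 1
r = 1*1 = 1

1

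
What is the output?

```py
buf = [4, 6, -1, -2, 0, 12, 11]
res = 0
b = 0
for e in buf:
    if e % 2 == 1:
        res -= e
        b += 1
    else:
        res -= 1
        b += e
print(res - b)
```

-37

e=4: not odd, res = 0-1 = -1; b=4
e=6: not odd, res = (-1)-1 = -2; b=10
e=-1: odd, res = (-2)-(-1) = -1; b=11
e=-2: not odd, res = (-1)-1 = -2; b=9
e=0: not odd, res = (-2)-1 = -3; b=9
e=12: not odd, res = (-3)-1 = -4; b=21
e=11: odd, res = (-4)-11 = -15; b=22
res-b = (-15)-22 = -37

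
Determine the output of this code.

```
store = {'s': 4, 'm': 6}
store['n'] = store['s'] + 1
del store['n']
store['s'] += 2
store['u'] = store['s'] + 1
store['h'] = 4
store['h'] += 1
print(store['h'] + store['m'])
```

store['n'] = store['s']+1 = 5 → {'s': 4, 'm': 6, 'n': 5}
del 'n' → {'s': 4, 'm': 6}
store['s'] = 4+2 = 6 → {'s': 6, 'm': 6}
store['u'] = store['s']+1 = 7 → {'s': 6, 'm': 6, 'u': 7}
store['h'] = 4 → {'s': 6, 'm': 6, 'u': 7, 'h': 4}
store['h'] = 4+1 = 5 → {'s': 6, 'm': 6, 'u': 7, 'h': 5}
store['h']+store['m'] = 5+6 = 11

11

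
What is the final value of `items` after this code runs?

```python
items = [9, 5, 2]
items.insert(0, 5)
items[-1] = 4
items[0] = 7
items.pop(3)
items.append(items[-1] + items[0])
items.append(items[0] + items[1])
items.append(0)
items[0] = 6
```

insert 5 at 0 → [5, 9, 5, 2]
items[-1] = 4 → [5, 9, 5, 4]
items[0] = 7 → [7, 9, 5, 4]
pop(3) removes 4 → [7, 9, 5]
append items[-1]+items[0] = 5+7 = 12 → [7, 9, 5, 12]
append items[0]+items[1] = 7+9 = 16 → [7, 9, 5, 12, 16]
append 0 → [7, 9, 5, 12, 16, 0]
items[0] = 6 → [6, 9, 5, 12, 16, 0]

[6, 9, 5, 12, 16, 0]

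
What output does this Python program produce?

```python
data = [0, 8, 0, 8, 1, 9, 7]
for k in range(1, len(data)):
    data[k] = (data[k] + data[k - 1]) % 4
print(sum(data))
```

4

k=1: data[1] = (8+0)%4 = 0 → [0, 0, 0, 8, 1, 9, 7]
k=2: data[2] = (0+0)%4 = 0 → [0, 0, 0, 8, 1, 9, 7]
k=3: data[3] = (8+0)%4 = 0 → [0, 0, 0, 0, 1, 9, 7]
k=4: data[4] = (1+0)%4 = 1 → [0, 0, 0, 0, 1, 9, 7]
k=5: data[5] = (9+1)%4 = 2 → [0, 0, 0, 0, 1, 2, 7]
k=6: data[6] = (7+2)%4 = 1 → [0, 0, 0, 0, 1, 2, 1]
sum = 4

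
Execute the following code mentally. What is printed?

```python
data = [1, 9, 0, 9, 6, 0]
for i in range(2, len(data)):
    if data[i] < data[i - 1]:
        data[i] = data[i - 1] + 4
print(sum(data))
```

86

i=2: 0<9, data[2] = 9+4 = 13 → [1, 9, 13, 9, 6, 0]
i=3: 9<13, data[3] = 13+4 = 17 → [1, 9, 13, 17, 6, 0]
i=4: 6<17, data[4] = 17+4 = 21 → [1, 9, 13, 17, 21, 0]
i=5: 0<21, data[5] = 21+4 = 25 → [1, 9, 13, 17, 21, 25]
sum = 86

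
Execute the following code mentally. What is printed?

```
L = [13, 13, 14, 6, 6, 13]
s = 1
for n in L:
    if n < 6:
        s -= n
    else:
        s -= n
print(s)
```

n=13: not <6, s = 1-13 = -12
n=13: not <6, s = (-12)-13 = -25
n=14: not <6, s = (-25)-14 = -39
n=6: not <6, s = (-39)-6 = -45
n=6: not <6, s = (-45)-6 = -51
n=13: not <6, s = (-51)-13 = -64

-64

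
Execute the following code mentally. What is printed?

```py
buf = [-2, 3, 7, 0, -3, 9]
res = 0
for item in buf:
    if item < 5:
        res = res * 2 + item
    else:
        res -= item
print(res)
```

item=-2: <5, res = 0*2+(-2) = -2
item=3: <5, res = (-2)*2+3 = -1
item=7: not <5, res = (-1)-7 = -8
item=0: <5, res = (-8)*2+0 = -16
item=-3: <5, res = (-16)*2+(-3) = -35
item=9: not <5, res = (-35)-9 = -44

-44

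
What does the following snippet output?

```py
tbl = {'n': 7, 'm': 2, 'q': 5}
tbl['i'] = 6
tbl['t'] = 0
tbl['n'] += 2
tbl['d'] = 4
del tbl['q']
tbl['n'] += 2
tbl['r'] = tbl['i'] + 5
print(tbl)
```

tbl['i'] = 6 → {'n': 7, 'm': 2, 'q': 5, 'i': 6}
tbl['t'] = 0 → {'n': 7, 'm': 2, 'q': 5, 'i': 6, 't': 0}
tbl['n'] = 7+2 = 9 → {'n': 9, 'm': 2, 'q': 5, 'i': 6, 't': 0}
tbl['d'] = 4 → {'n': 9, 'm': 2, 'q': 5, 'i': 6, 't': 0, 'd': 4}
del 'q' → {'n': 9, 'm': 2, 'i': 6, 't': 0, 'd': 4}
tbl['n'] = 9+2 = 11 → {'n': 11, 'm': 2, 'i': 6, 't': 0, 'd': 4}
tbl['r'] = tbl['i']+5 = 11 → {'n': 11, 'm': 2, 'i': 6, 't': 0, 'd': 4, 'r': 11}

{'n': 11, 'm': 2, 'i': 6, 't': 0, 'd': 4, 'r': 11}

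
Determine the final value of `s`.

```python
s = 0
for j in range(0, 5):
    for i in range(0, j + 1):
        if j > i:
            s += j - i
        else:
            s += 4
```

j=0,i=0: not 0>0, s = 0+4 = 4
j=1,i=0: 1>0, s = 4+1 = 5
j=1,i=1: not 1>1, s = 5+4 = 9
j=2,i=0: 2>0, s = 9+2 = 11
j=2,i=1: 2>1, s = 11+1 = 12
j=2,i=2: not 2>2, s = 12+4 = 16
j=3,i=0: 3>0, s = 16+3 = 19
j=3,i=1: 3>1, s = 19+2 = 21
j=3,i=2: 3>2, s = 21+1 = 22
j=3,i=3: not 3>3, s = 22+4 = 26
j=4,i=0: 4>0, s = 26+4 = 30
j=4,i=1: 4>1, s = 30+3 = 33
j=4,i=2: 4>2, s = 33+2 = 35
j=4,i=3: 4>3, s = 35+1 = 36
j=4,i=4: not 4>4, s = 36+4 = 40

40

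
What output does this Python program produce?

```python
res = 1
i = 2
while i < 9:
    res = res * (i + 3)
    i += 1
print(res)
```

i=2: res = 1*5 = 5
i=3: res = 5*6 = 30
i=4: res = 30*7 = 210
i=5: res = 210*8 = 1680
i=6: res = 1680*9 = 15120
i=7: res = 15120*10 = 151200
i=8: res = 151200*11 = 1663200

1663200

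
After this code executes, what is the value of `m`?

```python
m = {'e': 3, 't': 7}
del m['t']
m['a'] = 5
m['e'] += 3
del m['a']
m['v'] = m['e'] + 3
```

del 't' → {'e': 3}
m['a'] = 5 → {'e': 3, 'a': 5}
m['e'] = 3+3 = 6 → {'e': 6, 'a': 5}
del 'a' → {'e': 6}
m['v'] = m['e']+3 = 9 → {'e': 6, 'v': 9}

{'e': 6, 'v': 9}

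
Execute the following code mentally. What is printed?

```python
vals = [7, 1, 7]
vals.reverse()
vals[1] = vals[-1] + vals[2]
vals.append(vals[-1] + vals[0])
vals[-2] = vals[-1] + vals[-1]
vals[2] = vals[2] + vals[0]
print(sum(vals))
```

70

reverse → [7, 1, 7]
vals[1] = vals[-1]+vals[2] = 7+7 = 14 → [7, 14, 7]
append vals[-1]+vals[0] = 7+7 = 14 → [7, 14, 7, 14]
vals[-2] = vals[-1]+vals[-1] = 14+14 = 28 → [7, 14, 28, 14]
vals[2] = vals[2]+vals[0] = 28+7 = 35 → [7, 14, 35, 14]
sum = 70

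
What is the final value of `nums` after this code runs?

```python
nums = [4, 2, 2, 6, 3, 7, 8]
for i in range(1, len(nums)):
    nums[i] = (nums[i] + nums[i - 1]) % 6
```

[4, 0, 2, 2, 5, 0, 2]

i=1: nums[1] = (2+4)%6 = 0 → [4, 0, 2, 6, 3, 7, 8]
i=2: nums[2] = (2+0)%6 = 2 → [4, 0, 2, 6, 3, 7, 8]
i=3: nums[3] = (6+2)%6 = 2 → [4, 0, 2, 2, 3, 7, 8]
i=4: nums[4] = (3+2)%6 = 5 → [4, 0, 2, 2, 5, 7, 8]
i=5: nums[5] = (7+5)%6 = 0 → [4, 0, 2, 2, 5, 0, 8]
i=6: nums[6] = (8+0)%6 = 2 → [4, 0, 2, 2, 5, 0, 2]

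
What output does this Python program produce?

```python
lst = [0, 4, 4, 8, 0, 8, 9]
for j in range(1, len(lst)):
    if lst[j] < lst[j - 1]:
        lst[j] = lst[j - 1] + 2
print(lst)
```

[0, 4, 4, 8, 10, 12, 14]

j=1: 4>=0, unchanged → [0, 4, 4, 8, 0, 8, 9]
j=2: 4>=4, unchanged → [0, 4, 4, 8, 0, 8, 9]
j=3: 8>=4, unchanged → [0, 4, 4, 8, 0, 8, 9]
j=4: 0<8, lst[4] = 8+2 = 10 → [0, 4, 4, 8, 10, 8, 9]
j=5: 8<10, lst[5] = 10+2 = 12 → [0, 4, 4, 8, 10, 12, 9]
j=6: 9<12, lst[6] = 12+2 = 14 → [0, 4, 4, 8, 10, 12, 14]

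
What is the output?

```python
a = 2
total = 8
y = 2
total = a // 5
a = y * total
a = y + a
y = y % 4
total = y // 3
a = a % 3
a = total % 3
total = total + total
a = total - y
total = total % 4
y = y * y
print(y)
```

4

total = 2//5 = 0
a = 2*0 = 0
a = 2+0 = 2
y = 2%4 = 2
total = 2//3 = 0
a = 2%3 = 2
a = 0%3 = 0
total = 0+0 = 0
a = 0-2 = -2
total = 0%4 = 0
y = 2*2 = 4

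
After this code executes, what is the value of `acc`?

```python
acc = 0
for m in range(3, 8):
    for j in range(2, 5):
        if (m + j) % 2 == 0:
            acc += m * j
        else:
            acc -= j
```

m=3,j=2: odd sum, acc = 0-2 = -2
m=3,j=3: even sum, acc = (-2)+9 = 7
m=3,j=4: odd sum, acc = 7-4 = 3
m=4,j=2: even sum, acc = 3+8 = 11
m=4,j=3: odd sum, acc = 11-3 = 8
m=4,j=4: even sum, acc = 8+16 = 24
m=5,j=2: odd sum, acc = 24-2 = 22
m=5,j=3: even sum, acc = 22+15 = 37
m=5,j=4: odd sum, acc = 37-4 = 33
m=6,j=2: even sum, acc = 33+12 = 45
m=6,j=3: odd sum, acc = 45-3 = 42
m=6,j=4: even sum, acc = 42+24 = 66
m=7,j=2: odd sum, acc = 66-2 = 64
m=7,j=3: even sum, acc = 64+21 = 85
m=7,j=4: odd sum, acc = 85-4 = 81

81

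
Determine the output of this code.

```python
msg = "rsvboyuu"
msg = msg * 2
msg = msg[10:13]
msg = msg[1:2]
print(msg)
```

b

repeat ×2 → 'rsvboyuursvboyuu'
slice [10:13] → 'vbo'
slice [1:2] → 'b'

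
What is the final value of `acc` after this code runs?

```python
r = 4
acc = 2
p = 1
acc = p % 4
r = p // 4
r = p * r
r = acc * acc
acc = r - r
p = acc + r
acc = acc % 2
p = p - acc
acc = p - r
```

acc = 1%4 = 1
r = 1//4 = 0
r = 1*0 = 0
r = 1*1 = 1
acc = 1-1 = 0
p = 0+1 = 1
acc = 0%2 = 0
p = 1-0 = 1
acc = 1-1 = 0

0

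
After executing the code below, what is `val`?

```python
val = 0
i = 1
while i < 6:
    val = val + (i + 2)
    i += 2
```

15

i=1: val = 0+3 = 3
i=3: val = 3+5 = 8
i=5: val = 8+7 = 15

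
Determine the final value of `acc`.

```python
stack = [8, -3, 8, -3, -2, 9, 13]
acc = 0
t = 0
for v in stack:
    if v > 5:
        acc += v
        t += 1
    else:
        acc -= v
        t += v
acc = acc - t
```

50

v=8: >5, acc = 0+8 = 8; t=1
v=-3: not >5, acc = 8-(-3) = 11; t=-2
v=8: >5, acc = 11+8 = 19; t=-1
v=-3: not >5, acc = 19-(-3) = 22; t=-4
v=-2: not >5, acc = 22-(-2) = 24; t=-6
v=9: >5, acc = 24+9 = 33; t=-5
v=13: >5, acc = 33+13 = 46; t=-4
acc-t = 46-(-4) = 50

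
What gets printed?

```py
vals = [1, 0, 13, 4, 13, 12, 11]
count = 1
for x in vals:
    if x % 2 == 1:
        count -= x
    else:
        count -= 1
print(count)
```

-40

x=1: odd, count = 1-1 = 0
x=0: not odd, count = 0-1 = -1
x=13: odd, count = (-1)-13 = -14
x=4: not odd, count = (-14)-1 = -15
x=13: odd, count = (-15)-13 = -28
x=12: not odd, count = (-28)-1 = -29
x=11: odd, count = (-29)-11 = -40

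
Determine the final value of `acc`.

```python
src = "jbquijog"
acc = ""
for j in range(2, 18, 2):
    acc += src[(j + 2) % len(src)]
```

j=2: add src[4]='i' → 'i'
j=4: add src[6]='o' → 'io'
j=6: add src[0]='j' → 'ioj'
j=8: add src[2]='q' → 'iojq'
j=10: add src[4]='i' → 'iojqi'
j=12: add src[6]='o' → 'iojqio'
j=14: add src[0]='j' → 'iojqioj'
j=16: add src[2]='q' → 'iojqiojq'

'iojqiojq'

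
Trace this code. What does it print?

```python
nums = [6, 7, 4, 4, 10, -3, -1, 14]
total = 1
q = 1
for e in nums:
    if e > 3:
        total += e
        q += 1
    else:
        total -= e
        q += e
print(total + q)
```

e=6: >3, total = 1+6 = 7; q=2
e=7: >3, total = 7+7 = 14; q=3
e=4: >3, total = 14+4 = 18; q=4
e=4: >3, total = 18+4 = 22; q=5
e=10: >3, total = 22+10 = 32; q=6
e=-3: not >3, total = 32-(-3) = 35; q=3
e=-1: not >3, total = 35-(-1) = 36; q=2
e=14: >3, total = 36+14 = 50; q=3
total+q = 50+3 = 53

53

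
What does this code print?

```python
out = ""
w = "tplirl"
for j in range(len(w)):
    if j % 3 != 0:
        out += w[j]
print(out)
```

j=0: skip
j=1: add 'p' → 'p'
j=2: add 'l' → 'pl'
j=3: skip
j=4: add 'r' → 'plr'
j=5: add 'l' → 'plrl'

plrl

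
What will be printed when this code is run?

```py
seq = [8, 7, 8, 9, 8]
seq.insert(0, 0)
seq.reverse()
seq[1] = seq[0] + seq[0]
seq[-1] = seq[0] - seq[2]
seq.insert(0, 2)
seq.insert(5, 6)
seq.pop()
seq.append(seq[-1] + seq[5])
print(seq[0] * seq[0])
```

4

insert 0 at 0 → [0, 8, 7, 8, 9, 8]
reverse → [8, 9, 8, 7, 8, 0]
seq[1] = seq[0]+seq[0] = 8+8 = 16 → [8, 16, 8, 7, 8, 0]
seq[-1] = seq[0]-seq[2] = 8-8 = 0 → [8, 16, 8, 7, 8, 0]
insert 2 at 0 → [2, 8, 16, 8, 7, 8, 0]
insert 6 at 5 → [2, 8, 16, 8, 7, 6, 8, 0]
pop() removes 0 → [2, 8, 16, 8, 7, 6, 8]
append seq[-1]+seq[5] = 8+6 = 14 → [2, 8, 16, 8, 7, 6, 8, 14]
seq[0]*seq[0] = 2*2 = 4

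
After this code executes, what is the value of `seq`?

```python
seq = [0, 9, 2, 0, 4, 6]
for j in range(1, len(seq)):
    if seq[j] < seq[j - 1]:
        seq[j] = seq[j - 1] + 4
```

[0, 9, 13, 17, 21, 25]

j=1: 9>=0, unchanged → [0, 9, 2, 0, 4, 6]
j=2: 2<9, seq[2] = 9+4 = 13 → [0, 9, 13, 0, 4, 6]
j=3: 0<13, seq[3] = 13+4 = 17 → [0, 9, 13, 17, 4, 6]
j=4: 4<17, seq[4] = 17+4 = 21 → [0, 9, 13, 17, 21, 6]
j=5: 6<21, seq[5] = 21+4 = 25 → [0, 9, 13, 17, 21, 25]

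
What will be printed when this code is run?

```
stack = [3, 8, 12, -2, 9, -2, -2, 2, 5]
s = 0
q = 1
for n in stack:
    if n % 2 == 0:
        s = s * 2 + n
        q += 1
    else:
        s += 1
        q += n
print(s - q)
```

471

n=3: not even, s = 0+1 = 1; q=4
n=8: even, s = 1*2+8 = 10; q=5
n=12: even, s = 10*2+12 = 32; q=6
n=-2: even, s = 32*2+(-2) = 62; q=7
n=9: not even, s = 62+1 = 63; q=16
n=-2: even, s = 63*2+(-2) = 124; q=17
n=-2: even, s = 124*2+(-2) = 246; q=18
n=2: even, s = 246*2+2 = 494; q=19
n=5: not even, s = 494+1 = 495; q=24
s-q = 495-24 = 471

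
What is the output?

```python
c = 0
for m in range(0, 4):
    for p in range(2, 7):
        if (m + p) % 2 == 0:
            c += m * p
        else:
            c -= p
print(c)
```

16

m=0,p=2: even sum, c = 0+0 = 0
m=0,p=3: odd sum, c = 0-3 = -3
m=0,p=4: even sum, c = (-3)+0 = -3
m=0,p=5: odd sum, c = (-3)-5 = -8
m=0,p=6: even sum, c = (-8)+0 = -8
m=1,p=2: odd sum, c = (-8)-2 = -10
m=1,p=3: even sum, c = (-10)+3 = -7
m=1,p=4: odd sum, c = (-7)-4 = -11
m=1,p=5: even sum, c = (-11)+5 = -6
m=1,p=6: odd sum, c = (-6)-6 = -12
m=2,p=2: even sum, c = (-12)+4 = -8
m=2,p=3: odd sum, c = (-8)-3 = -11
m=2,p=4: even sum, c = (-11)+8 = -3
m=2,p=5: odd sum, c = (-3)-5 = -8
m=2,p=6: even sum, c = (-8)+12 = 4
m=3,p=2: odd sum, c = 4-2 = 2
m=3,p=3: even sum, c = 2+9 = 11
m=3,p=4: odd sum, c = 11-4 = 7
m=3,p=5: even sum, c = 7+15 = 22
m=3,p=6: odd sum, c = 22-6 = 16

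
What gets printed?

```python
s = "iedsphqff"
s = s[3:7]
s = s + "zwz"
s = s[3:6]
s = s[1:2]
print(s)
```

slice [3:7] → 'sphq'
+ 'zwz' → 'sphqzwz'
slice [3:6] → 'qzw'
slice [1:2] → 'z'

z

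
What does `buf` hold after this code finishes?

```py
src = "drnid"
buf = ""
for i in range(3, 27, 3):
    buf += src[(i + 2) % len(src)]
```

'dirdndir'

i=3: add src[0]='d' → 'd'
i=6: add src[3]='i' → 'di'
i=9: add src[1]='r' → 'dir'
i=12: add src[4]='d' → 'dird'
i=15: add src[2]='n' → 'dirdn'
i=18: add src[0]='d' → 'dirdnd'
i=21: add src[3]='i' → 'dirdndi'
i=24: add src[1]='r' → 'dirdndir'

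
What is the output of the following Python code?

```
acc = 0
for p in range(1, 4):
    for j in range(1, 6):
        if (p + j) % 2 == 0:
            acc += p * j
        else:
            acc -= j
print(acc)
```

27

p=1,j=1: even sum, acc = 0+1 = 1
p=1,j=2: odd sum, acc = 1-2 = -1
p=1,j=3: even sum, acc = (-1)+3 = 2
p=1,j=4: odd sum, acc = 2-4 = -2
p=1,j=5: even sum, acc = (-2)+5 = 3
p=2,j=1: odd sum, acc = 3-1 = 2
p=2,j=2: even sum, acc = 2+4 = 6
p=2,j=3: odd sum, acc = 6-3 = 3
p=2,j=4: even sum, acc = 3+8 = 11
p=2,j=5: odd sum, acc = 11-5 = 6
p=3,j=1: even sum, acc = 6+3 = 9
p=3,j=2: odd sum, acc = 9-2 = 7
p=3,j=3: even sum, acc = 7+9 = 16
p=3,j=4: odd sum, acc = 16-4 = 12
p=3,j=5: even sum, acc = 12+15 = 27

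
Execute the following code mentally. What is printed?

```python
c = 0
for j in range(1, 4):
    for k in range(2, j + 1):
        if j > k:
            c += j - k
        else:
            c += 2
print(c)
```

j=2,k=2: not 2>2, c = 0+2 = 2
j=3,k=2: 3>2, c = 2+1 = 3
j=3,k=3: not 3>3, c = 3+2 = 5

5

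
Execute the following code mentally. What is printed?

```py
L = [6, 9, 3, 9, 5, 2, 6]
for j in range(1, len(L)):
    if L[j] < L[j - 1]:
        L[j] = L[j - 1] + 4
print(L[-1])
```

29

j=1: 9>=6, unchanged → [6, 9, 3, 9, 5, 2, 6]
j=2: 3<9, L[2] = 9+4 = 13 → [6, 9, 13, 9, 5, 2, 6]
j=3: 9<13, L[3] = 13+4 = 17 → [6, 9, 13, 17, 5, 2, 6]
j=4: 5<17, L[4] = 17+4 = 21 → [6, 9, 13, 17, 21, 2, 6]
j=5: 2<21, L[5] = 21+4 = 25 → [6, 9, 13, 17, 21, 25, 6]
j=6: 6<25, L[6] = 25+4 = 29 → [6, 9, 13, 17, 21, 25, 29]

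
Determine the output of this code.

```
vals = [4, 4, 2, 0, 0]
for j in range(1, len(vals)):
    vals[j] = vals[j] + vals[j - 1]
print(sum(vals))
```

42

j=1: vals[1] = 4+4 = 8 → [4, 8, 2, 0, 0]
j=2: vals[2] = 2+8 = 10 → [4, 8, 10, 0, 0]
j=3: vals[3] = 0+10 = 10 → [4, 8, 10, 10, 0]
j=4: vals[4] = 0+10 = 10 → [4, 8, 10, 10, 10]
sum = 42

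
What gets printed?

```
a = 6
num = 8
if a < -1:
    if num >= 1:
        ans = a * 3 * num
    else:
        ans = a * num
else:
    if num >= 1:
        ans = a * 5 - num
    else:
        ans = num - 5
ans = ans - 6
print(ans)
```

a=6, num=8
a < -1 is False; num >= 1 is True
→ ans = a * 5 - num = 22
ans = 22-6 = 16

16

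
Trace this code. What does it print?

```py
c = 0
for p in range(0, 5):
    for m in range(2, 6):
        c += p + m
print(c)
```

p=0,m=2: c = 0+2 = 2
p=0,m=3: c = 2+3 = 5
p=0,m=4: c = 5+4 = 9
p=0,m=5: c = 9+5 = 14
p=1,m=2: c = 14+3 = 17
p=1,m=3: c = 17+4 = 21
p=1,m=4: c = 21+5 = 26
p=1,m=5: c = 26+6 = 32
p=2,m=2: c = 32+4 = 36
p=2,m=3: c = 36+5 = 41
p=2,m=4: c = 41+6 = 47
p=2,m=5: c = 47+7 = 54
p=3,m=2: c = 54+5 = 59
p=3,m=3: c = 59+6 = 65
p=3,m=4: c = 65+7 = 72
p=3,m=5: c = 72+8 = 80
p=4,m=2: c = 80+6 = 86
p=4,m=3: c = 86+7 = 93
p=4,m=4: c = 93+8 = 101
p=4,m=5: c = 101+9 = 110

110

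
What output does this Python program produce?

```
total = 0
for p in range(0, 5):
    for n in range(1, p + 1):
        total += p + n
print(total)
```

50

p=1,n=1: total = 0+2 = 2
p=2,n=1: total = 2+3 = 5
p=2,n=2: total = 5+4 = 9
p=3,n=1: total = 9+4 = 13
p=3,n=2: total = 13+5 = 18
p=3,n=3: total = 18+6 = 24
p=4,n=1: total = 24+5 = 29
p=4,n=2: total = 29+6 = 35
p=4,n=3: total = 35+7 = 42
p=4,n=4: total = 42+8 = 50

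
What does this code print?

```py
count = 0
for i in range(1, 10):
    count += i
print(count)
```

45

i=1: count = 0+1 = 1
i=2: count = 1+2 = 3
i=3: count = 3+3 = 6
i=4: count = 6+4 = 10
i=5: count = 10+5 = 15
i=6: count = 15+6 = 21
i=7: count = 21+7 = 28
i=8: count = 28+8 = 36
i=9: count = 36+9 = 45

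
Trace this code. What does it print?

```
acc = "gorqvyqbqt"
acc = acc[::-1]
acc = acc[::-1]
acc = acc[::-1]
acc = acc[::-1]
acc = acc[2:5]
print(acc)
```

rqv

reverse → 'tqbqyvqrog'
reverse → 'gorqvyqbqt'
reverse → 'tqbqyvqrog'
reverse → 'gorqvyqbqt'
slice [2:5] → 'rqv'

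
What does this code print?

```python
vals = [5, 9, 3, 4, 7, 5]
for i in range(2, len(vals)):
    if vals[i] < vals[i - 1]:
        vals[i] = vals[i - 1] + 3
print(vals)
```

[5, 9, 12, 15, 18, 21]

i=2: 3<9, vals[2] = 9+3 = 12 → [5, 9, 12, 4, 7, 5]
i=3: 4<12, vals[3] = 12+3 = 15 → [5, 9, 12, 15, 7, 5]
i=4: 7<15, vals[4] = 15+3 = 18 → [5, 9, 12, 15, 18, 5]
i=5: 5<18, vals[5] = 18+3 = 21 → [5, 9, 12, 15, 18, 21]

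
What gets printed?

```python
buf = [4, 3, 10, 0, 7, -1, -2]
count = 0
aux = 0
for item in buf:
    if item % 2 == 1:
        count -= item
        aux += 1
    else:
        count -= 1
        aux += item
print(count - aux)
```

item=4: not odd, count = 0-1 = -1; aux=4
item=3: odd, count = (-1)-3 = -4; aux=5
item=10: not odd, count = (-4)-1 = -5; aux=15
item=0: not odd, count = (-5)-1 = -6; aux=15
item=7: odd, count = (-6)-7 = -13; aux=16
item=-1: odd, count = (-13)-(-1) = -12; aux=17
item=-2: not odd, count = (-12)-1 = -13; aux=15
count-aux = (-13)-15 = -28

-28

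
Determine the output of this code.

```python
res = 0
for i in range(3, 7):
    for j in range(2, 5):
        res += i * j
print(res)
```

i=3,j=2: res = 0+6 = 6
i=3,j=3: res = 6+9 = 15
i=3,j=4: res = 15+12 = 27
i=4,j=2: res = 27+8 = 35
i=4,j=3: res = 35+12 = 47
i=4,j=4: res = 47+16 = 63
i=5,j=2: res = 63+10 = 73
i=5,j=3: res = 73+15 = 88
i=5,j=4: res = 88+20 = 108
i=6,j=2: res = 108+12 = 120
i=6,j=3: res = 120+18 = 138
i=6,j=4: res = 138+24 = 162

162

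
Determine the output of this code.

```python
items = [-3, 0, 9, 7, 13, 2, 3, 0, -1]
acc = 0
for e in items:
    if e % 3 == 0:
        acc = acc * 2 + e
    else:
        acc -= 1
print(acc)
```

e=-3: %3==0, acc = 0*2+(-3) = -3
e=0: %3==0, acc = (-3)*2+0 = -6
e=9: %3==0, acc = (-6)*2+9 = -3
e=7: not %3==0, acc = (-3)-1 = -4
e=13: not %3==0, acc = (-4)-1 = -5
e=2: not %3==0, acc = (-5)-1 = -6
e=3: %3==0, acc = (-6)*2+3 = -9
e=0: %3==0, acc = (-9)*2+0 = -18
e=-1: not %3==0, acc = (-18)-1 = -19

-19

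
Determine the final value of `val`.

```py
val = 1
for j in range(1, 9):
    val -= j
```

-35

j=1: val = 1-1 = 0
j=2: val = 0-2 = -2
j=3: val = (-2)-3 = -5
j=4: val = (-5)-4 = -9
j=5: val = (-9)-5 = -14
j=6: val = (-14)-6 = -20
j=7: val = (-20)-7 = -27
j=8: val = (-27)-8 = -35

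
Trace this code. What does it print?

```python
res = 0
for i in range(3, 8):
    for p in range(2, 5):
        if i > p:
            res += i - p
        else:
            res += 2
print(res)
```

37

i=3,p=2: 3>2, res = 0+1 = 1
i=3,p=3: not 3>3, res = 1+2 = 3
i=3,p=4: not 3>4, res = 3+2 = 5
i=4,p=2: 4>2, res = 5+2 = 7
i=4,p=3: 4>3, res = 7+1 = 8
i=4,p=4: not 4>4, res = 8+2 = 10
i=5,p=2: 5>2, res = 10+3 = 13
i=5,p=3: 5>3, res = 13+2 = 15
i=5,p=4: 5>4, res = 15+1 = 16
i=6,p=2: 6>2, res = 16+4 = 20
i=6,p=3: 6>3, res = 20+3 = 23
i=6,p=4: 6>4, res = 23+2 = 25
i=7,p=2: 7>2, res = 25+5 = 30
i=7,p=3: 7>3, res = 30+4 = 34
i=7,p=4: 7>4, res = 34+3 = 37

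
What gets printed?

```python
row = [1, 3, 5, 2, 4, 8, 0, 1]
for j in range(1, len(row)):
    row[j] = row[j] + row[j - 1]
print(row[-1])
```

j=1: row[1] = 3+1 = 4 → [1, 4, 5, 2, 4, 8, 0, 1]
j=2: row[2] = 5+4 = 9 → [1, 4, 9, 2, 4, 8, 0, 1]
j=3: row[3] = 2+9 = 11 → [1, 4, 9, 11, 4, 8, 0, 1]
j=4: row[4] = 4+11 = 15 → [1, 4, 9, 11, 15, 8, 0, 1]
j=5: row[5] = 8+15 = 23 → [1, 4, 9, 11, 15, 23, 0, 1]
j=6: row[6] = 0+23 = 23 → [1, 4, 9, 11, 15, 23, 23, 1]
j=7: row[7] = 1+23 = 24 → [1, 4, 9, 11, 15, 23, 23, 24]

24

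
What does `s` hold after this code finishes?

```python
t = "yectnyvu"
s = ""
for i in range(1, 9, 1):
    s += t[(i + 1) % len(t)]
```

i=1: add t[2]='c' → 'c'
i=2: add t[3]='t' → 'ct'
i=3: add t[4]='n' → 'ctn'
i=4: add t[5]='y' → 'ctny'
i=5: add t[6]='v' → 'ctnyv'
i=6: add t[7]='u' → 'ctnyvu'
i=7: add t[0]='y' → 'ctnyvuy'
i=8: add t[1]='e' → 'ctnyvuye'

'ctnyvuye'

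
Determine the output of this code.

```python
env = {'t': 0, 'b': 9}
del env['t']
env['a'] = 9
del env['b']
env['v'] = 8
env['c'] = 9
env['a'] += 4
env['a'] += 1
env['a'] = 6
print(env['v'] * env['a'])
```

del 't' → {'b': 9}
env['a'] = 9 → {'b': 9, 'a': 9}
del 'b' → {'a': 9}
env['v'] = 8 → {'a': 9, 'v': 8}
env['c'] = 9 → {'a': 9, 'v': 8, 'c': 9}
env['a'] = 9+4 = 13 → {'a': 13, 'v': 8, 'c': 9}
env['a'] = 13+1 = 14 → {'a': 14, 'v': 8, 'c': 9}
env['a'] = 6 → {'a': 6, 'v': 8, 'c': 9}
env['v']*env['a'] = 8*6 = 48

48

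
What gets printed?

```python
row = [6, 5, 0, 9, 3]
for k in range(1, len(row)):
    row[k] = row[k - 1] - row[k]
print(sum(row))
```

-11

k=1: row[1] = 6-5 = 1 → [6, 1, 0, 9, 3]
k=2: row[2] = 1-0 = 1 → [6, 1, 1, 9, 3]
k=3: row[3] = 1-9 = -8 → [6, 1, 1, -8, 3]
k=4: row[4] = (-8)-3 = -11 → [6, 1, 1, -8, -11]
sum = -11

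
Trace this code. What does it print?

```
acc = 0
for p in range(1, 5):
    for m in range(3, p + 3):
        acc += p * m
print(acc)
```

p=1,m=3: acc = 0+3 = 3
p=2,m=3: acc = 3+6 = 9
p=2,m=4: acc = 9+8 = 17
p=3,m=3: acc = 17+9 = 26
p=3,m=4: acc = 26+12 = 38
p=3,m=5: acc = 38+15 = 53
p=4,m=3: acc = 53+12 = 65
p=4,m=4: acc = 65+16 = 81
p=4,m=5: acc = 81+20 = 101
p=4,m=6: acc = 101+24 = 125

125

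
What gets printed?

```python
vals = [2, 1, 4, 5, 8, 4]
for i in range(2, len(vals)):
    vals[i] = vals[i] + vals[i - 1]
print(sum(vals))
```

58

i=2: vals[2] = 4+1 = 5 → [2, 1, 5, 5, 8, 4]
i=3: vals[3] = 5+5 = 10 → [2, 1, 5, 10, 8, 4]
i=4: vals[4] = 8+10 = 18 → [2, 1, 5, 10, 18, 4]
i=5: vals[5] = 4+18 = 22 → [2, 1, 5, 10, 18, 22]
sum = 58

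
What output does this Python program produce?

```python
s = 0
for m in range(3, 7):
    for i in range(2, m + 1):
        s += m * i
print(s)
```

m=3,i=2: s = 0+6 = 6
m=3,i=3: s = 6+9 = 15
m=4,i=2: s = 15+8 = 23
m=4,i=3: s = 23+12 = 35
m=4,i=4: s = 35+16 = 51
m=5,i=2: s = 51+10 = 61
m=5,i=3: s = 61+15 = 76
m=5,i=4: s = 76+20 = 96
m=5,i=5: s = 96+25 = 121
m=6,i=2: s = 121+12 = 133
m=6,i=3: s = 133+18 = 151
m=6,i=4: s = 151+24 = 175
m=6,i=5: s = 175+30 = 205
m=6,i=6: s = 205+36 = 241

241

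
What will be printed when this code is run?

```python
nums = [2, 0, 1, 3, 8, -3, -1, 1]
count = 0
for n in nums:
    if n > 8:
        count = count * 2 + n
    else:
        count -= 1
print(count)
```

-8

n=2: not >8, count = 0-1 = -1
n=0: not >8, count = (-1)-1 = -2
n=1: not >8, count = (-2)-1 = -3
n=3: not >8, count = (-3)-1 = -4
n=8: not >8, count = (-4)-1 = -5
n=-3: not >8, count = (-5)-1 = -6
n=-1: not >8, count = (-6)-1 = -7
n=1: not >8, count = (-7)-1 = -8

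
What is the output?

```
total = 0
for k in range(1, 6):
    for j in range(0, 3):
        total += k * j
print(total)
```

45

k=1,j=0: total = 0+0 = 0
k=1,j=1: total = 0+1 = 1
k=1,j=2: total = 1+2 = 3
k=2,j=0: total = 3+0 = 3
k=2,j=1: total = 3+2 = 5
k=2,j=2: total = 5+4 = 9
k=3,j=0: total = 9+0 = 9
k=3,j=1: total = 9+3 = 12
k=3,j=2: total = 12+6 = 18
k=4,j=0: total = 18+0 = 18
k=4,j=1: total = 18+4 = 22
k=4,j=2: total = 22+8 = 30
k=5,j=0: total = 30+0 = 30
k=5,j=1: total = 30+5 = 35
k=5,j=2: total = 35+10 = 45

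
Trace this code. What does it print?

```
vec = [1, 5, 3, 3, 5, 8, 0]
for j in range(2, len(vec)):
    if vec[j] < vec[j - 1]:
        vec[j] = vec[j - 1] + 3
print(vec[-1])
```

j=2: 3<5, vec[2] = 5+3 = 8 → [1, 5, 8, 3, 5, 8, 0]
j=3: 3<8, vec[3] = 8+3 = 11 → [1, 5, 8, 11, 5, 8, 0]
j=4: 5<11, vec[4] = 11+3 = 14 → [1, 5, 8, 11, 14, 8, 0]
j=5: 8<14, vec[5] = 14+3 = 17 → [1, 5, 8, 11, 14, 17, 0]
j=6: 0<17, vec[6] = 17+3 = 20 → [1, 5, 8, 11, 14, 17, 20]

20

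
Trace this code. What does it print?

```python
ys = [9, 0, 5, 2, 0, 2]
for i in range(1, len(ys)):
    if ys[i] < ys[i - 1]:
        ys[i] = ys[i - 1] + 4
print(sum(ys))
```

i=1: 0<9, ys[1] = 9+4 = 13 → [9, 13, 5, 2, 0, 2]
i=2: 5<13, ys[2] = 13+4 = 17 → [9, 13, 17, 2, 0, 2]
i=3: 2<17, ys[3] = 17+4 = 21 → [9, 13, 17, 21, 0, 2]
i=4: 0<21, ys[4] = 21+4 = 25 → [9, 13, 17, 21, 25, 2]
i=5: 2<25, ys[5] = 25+4 = 29 → [9, 13, 17, 21, 25, 29]
sum = 114

114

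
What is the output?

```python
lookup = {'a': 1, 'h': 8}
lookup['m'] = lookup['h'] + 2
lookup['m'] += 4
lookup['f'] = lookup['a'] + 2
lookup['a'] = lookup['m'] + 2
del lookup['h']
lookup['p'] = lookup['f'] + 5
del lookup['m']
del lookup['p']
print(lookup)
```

lookup['m'] = lookup['h']+2 = 10 → {'a': 1, 'h': 8, 'm': 10}
lookup['m'] = 10+4 = 14 → {'a': 1, 'h': 8, 'm': 14}
lookup['f'] = lookup['a']+2 = 3 → {'a': 1, 'h': 8, 'm': 14, 'f': 3}
lookup['a'] = lookup['m']+2 = 16 → {'a': 16, 'h': 8, 'm': 14, 'f': 3}
del 'h' → {'a': 16, 'm': 14, 'f': 3}
lookup['p'] = lookup['f']+5 = 8 → {'a': 16, 'm': 14, 'f': 3, 'p': 8}
del 'm' → {'a': 16, 'f': 3, 'p': 8}
del 'p' → {'a': 16, 'f': 3}

{'a': 16, 'f': 3}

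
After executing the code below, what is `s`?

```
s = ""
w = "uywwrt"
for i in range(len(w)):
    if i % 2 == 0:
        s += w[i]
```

'uwr'

i=0: add 'u' → 'u'
i=1: skip
i=2: add 'w' → 'uw'
i=3: skip
i=4: add 'r' → 'uwr'
i=5: skip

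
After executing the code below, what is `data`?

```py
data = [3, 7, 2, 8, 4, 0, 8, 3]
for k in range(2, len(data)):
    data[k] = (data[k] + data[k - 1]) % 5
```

[3, 7, 4, 2, 1, 1, 4, 2]

k=2: data[2] = (2+7)%5 = 4 → [3, 7, 4, 8, 4, 0, 8, 3]
k=3: data[3] = (8+4)%5 = 2 → [3, 7, 4, 2, 4, 0, 8, 3]
k=4: data[4] = (4+2)%5 = 1 → [3, 7, 4, 2, 1, 0, 8, 3]
k=5: data[5] = (0+1)%5 = 1 → [3, 7, 4, 2, 1, 1, 8, 3]
k=6: data[6] = (8+1)%5 = 4 → [3, 7, 4, 2, 1, 1, 4, 3]
k=7: data[7] = (3+4)%5 = 2 → [3, 7, 4, 2, 1, 1, 4, 2]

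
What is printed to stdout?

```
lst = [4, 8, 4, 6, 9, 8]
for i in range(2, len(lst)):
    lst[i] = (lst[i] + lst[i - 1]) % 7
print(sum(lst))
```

27

i=2: lst[2] = (4+8)%7 = 5 → [4, 8, 5, 6, 9, 8]
i=3: lst[3] = (6+5)%7 = 4 → [4, 8, 5, 4, 9, 8]
i=4: lst[4] = (9+4)%7 = 6 → [4, 8, 5, 4, 6, 8]
i=5: lst[5] = (8+6)%7 = 0 → [4, 8, 5, 4, 6, 0]
sum = 27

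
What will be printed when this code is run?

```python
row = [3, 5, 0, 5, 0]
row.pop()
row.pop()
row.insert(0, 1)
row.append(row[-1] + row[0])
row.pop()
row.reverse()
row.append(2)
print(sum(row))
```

11

pop() removes 0 → [3, 5, 0, 5]
pop() removes 5 → [3, 5, 0]
insert 1 at 0 → [1, 3, 5, 0]
append row[-1]+row[0] = 0+1 = 1 → [1, 3, 5, 0, 1]
pop() removes 1 → [1, 3, 5, 0]
reverse → [0, 5, 3, 1]
append 2 → [0, 5, 3, 1, 2]
sum = 11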